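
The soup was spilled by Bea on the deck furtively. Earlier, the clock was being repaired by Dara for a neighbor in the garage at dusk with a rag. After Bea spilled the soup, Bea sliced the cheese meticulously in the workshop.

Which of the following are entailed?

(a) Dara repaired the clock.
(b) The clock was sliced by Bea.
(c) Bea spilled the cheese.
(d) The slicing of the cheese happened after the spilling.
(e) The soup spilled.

(d), (e)

(a) Not entailed — 'was repairing' is progressive on an accomplishment; it does not entail the completed 'repaired'.
(b) Not entailed — Bea sliced the cheese, not the clock; the clock belongs to the repairing event.
(c) Not entailed — Bea spilled the soup, not the cheese; the cheese belongs to the slicing event.
(d) Entailed — the narrative places the spilling before the slicing.
(e) Entailed — 'Bea spilled the soup' is causative; it entails the inchoative 'the soup spilled'.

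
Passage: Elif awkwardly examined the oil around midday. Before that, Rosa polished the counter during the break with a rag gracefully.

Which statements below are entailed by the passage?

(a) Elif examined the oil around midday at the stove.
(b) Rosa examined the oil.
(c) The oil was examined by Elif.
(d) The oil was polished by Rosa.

(c)

(a) Not entailed — 'at the stove' adds information not in the original event.
(b) Not entailed — the passage has Elif examining the oil, not Rosa.
(c) Entailed — the original entails any weakening of itself; this just drops 'awkwardly', 'around midday'.
(d) Not entailed — Rosa polished the counter, not the oil; the oil belongs to the examining event.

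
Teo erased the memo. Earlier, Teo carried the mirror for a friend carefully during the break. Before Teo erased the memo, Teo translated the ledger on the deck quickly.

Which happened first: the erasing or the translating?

The connectives place the translating before the erasing.

the translating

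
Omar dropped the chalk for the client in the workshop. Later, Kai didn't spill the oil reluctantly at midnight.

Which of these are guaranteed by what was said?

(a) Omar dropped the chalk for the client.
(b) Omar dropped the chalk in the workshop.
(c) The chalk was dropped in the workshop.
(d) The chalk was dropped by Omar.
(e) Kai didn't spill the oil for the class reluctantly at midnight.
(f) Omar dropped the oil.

(a) Entailed — dropping 'in the workshop' leaves a sub-description the original still satisfies.
(b) Entailed — the original entails any weakening of itself; this just drops 'for the client'.
(c) Entailed — the original entails any weakening of itself; this just drops 'for the client' and generalizes the agent.
(d) Entailed — dropping 'in the workshop', 'for the client' leaves a sub-description the original still satisfies.
(e) Entailed — under negation, adding a further restriction is entailed: if no such spilling event occurred, none occurred for the class either.
(f) Not entailed — Omar dropped the chalk, not the oil; the oil belongs to the spilling event.

(a), (b), (c), (d), (e)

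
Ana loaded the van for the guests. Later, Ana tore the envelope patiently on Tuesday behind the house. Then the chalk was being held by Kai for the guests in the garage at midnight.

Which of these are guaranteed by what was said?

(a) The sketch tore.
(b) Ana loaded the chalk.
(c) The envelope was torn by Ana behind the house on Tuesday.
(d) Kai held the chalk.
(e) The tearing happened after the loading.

(a) Not entailed — the envelope is what tore, not the sketch.
(b) Not entailed — Ana loaded the van, not the chalk; the chalk belongs to the holding event.
(c) Entailed — every conjunct here is already in the original tearing event.
(d) Entailed — 'hold' is an activity; 'was holding' entails that some holding happened, so 'held' holds.
(e) Entailed — the narrative places the loading before the tearing.

(c), (d), (e)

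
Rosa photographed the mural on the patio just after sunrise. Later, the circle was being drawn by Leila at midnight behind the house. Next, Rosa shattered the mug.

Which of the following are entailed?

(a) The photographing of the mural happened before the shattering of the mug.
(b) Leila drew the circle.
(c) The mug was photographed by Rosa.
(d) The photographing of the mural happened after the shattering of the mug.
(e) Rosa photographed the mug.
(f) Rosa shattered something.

(a) Entailed — the narrative places the photographing before the shattering.
(b) Not entailed — 'was drawing' is progressive on an accomplishment; it does not entail the completed 'drew'.
(c) Not entailed — Rosa photographed the mural, not the mug; the mug belongs to the shattering event.
(d) Not entailed — the narrative places the photographing before the shattering, not after.
(e) Not entailed — Rosa photographed the mural, not the mug; the mug belongs to the shattering event.
(f) Entailed — the original entails any weakening of itself; this just generalizes the patient.

(a), (f)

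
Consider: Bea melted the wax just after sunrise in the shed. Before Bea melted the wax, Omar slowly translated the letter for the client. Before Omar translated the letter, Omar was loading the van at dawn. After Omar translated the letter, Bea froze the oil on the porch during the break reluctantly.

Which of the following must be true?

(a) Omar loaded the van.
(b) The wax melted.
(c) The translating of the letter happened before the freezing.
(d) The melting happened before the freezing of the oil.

(a) Not entailed — 'was loading' is progressive on an accomplishment; it does not entail the completed 'loaded'.
(b) Entailed — 'Bea melted the wax' is causative; it entails the inchoative 'the wax melted'.
(c) Entailed — the narrative places the translating before the freezing.
(d) Not entailed — the narrative doesn't order the melting relative to the freezing.

(b), (c)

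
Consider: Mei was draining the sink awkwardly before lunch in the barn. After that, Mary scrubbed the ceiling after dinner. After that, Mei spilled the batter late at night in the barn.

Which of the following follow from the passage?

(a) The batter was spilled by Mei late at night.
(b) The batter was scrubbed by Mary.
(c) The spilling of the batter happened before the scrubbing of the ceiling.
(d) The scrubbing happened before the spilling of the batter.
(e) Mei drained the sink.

(a), (d)

(a) Entailed — the original entails any weakening of itself; this just drops 'in the barn'.
(b) Not entailed — Mary scrubbed the ceiling, not the batter; the batter belongs to the spilling event.
(c) Not entailed — the narrative places the scrubbing before the spilling, not after.
(d) Entailed — the narrative places the scrubbing before the spilling.
(e) Not entailed — 'was draining' is progressive on an accomplishment; it does not entail the completed 'drained'.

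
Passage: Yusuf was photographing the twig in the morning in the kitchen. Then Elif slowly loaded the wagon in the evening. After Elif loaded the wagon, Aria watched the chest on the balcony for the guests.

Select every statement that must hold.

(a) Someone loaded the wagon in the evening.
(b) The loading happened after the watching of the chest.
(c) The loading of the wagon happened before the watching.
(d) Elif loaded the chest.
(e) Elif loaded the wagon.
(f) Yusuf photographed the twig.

(a), (c), (e)

(a) Entailed — every conjunct here is already in the original loading event.
(b) Not entailed — the narrative places the loading before the watching, not after.
(c) Entailed — the narrative places the loading before the watching.
(d) Not entailed — Elif loaded the wagon, not the chest; the chest belongs to the watching event.
(e) Entailed — the original entails any weakening of itself; this just drops 'in the evening', 'slowly'.
(f) Not entailed — 'was photographing' is progressive on an accomplishment; it does not entail the completed 'photographed'.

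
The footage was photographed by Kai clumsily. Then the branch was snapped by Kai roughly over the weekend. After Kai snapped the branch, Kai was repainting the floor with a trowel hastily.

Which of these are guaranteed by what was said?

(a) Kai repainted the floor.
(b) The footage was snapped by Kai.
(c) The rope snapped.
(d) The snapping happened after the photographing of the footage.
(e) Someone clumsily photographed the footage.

(a) Not entailed — 'was repainting' is progressive on an accomplishment; it does not entail the completed 'repainted'.
(b) Not entailed — Kai snapped the branch, not the footage; the footage belongs to the photographing event.
(c) Not entailed — the branch is what snapped, not the rope.
(d) Entailed — the narrative places the photographing before the snapping.
(e) Entailed — generalizing the agent leaves a sub-description the original still satisfies.

(d), (e)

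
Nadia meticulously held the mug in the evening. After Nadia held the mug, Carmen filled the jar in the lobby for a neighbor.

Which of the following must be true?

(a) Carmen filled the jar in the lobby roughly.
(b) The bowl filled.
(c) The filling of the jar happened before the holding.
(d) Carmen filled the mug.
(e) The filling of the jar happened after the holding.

(a) Not entailed — 'roughly' adds information not in the original event.
(b) Not entailed — the jar is what filled, not the bowl.
(c) Not entailed — the narrative places the holding before the filling, not after.
(d) Not entailed — Carmen filled the jar, not the mug; the mug belongs to the holding event.
(e) Entailed — the narrative places the holding before the filling.

(e)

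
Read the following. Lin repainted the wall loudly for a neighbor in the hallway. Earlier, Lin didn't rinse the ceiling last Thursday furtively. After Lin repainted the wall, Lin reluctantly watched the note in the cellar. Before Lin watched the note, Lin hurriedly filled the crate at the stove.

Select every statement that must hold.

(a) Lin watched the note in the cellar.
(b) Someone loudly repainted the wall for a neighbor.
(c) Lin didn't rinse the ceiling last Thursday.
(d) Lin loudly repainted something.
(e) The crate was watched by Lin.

(a) Entailed — this follows by dropping conjuncts from the watching event's description.
(b) Entailed — this follows by dropping conjuncts from the repainting event's description.
(c) Not entailed — dropping 'furtively' under negation is not valid — the original leaves open that Lin rinsed the ceiling some other way.
(d) Entailed — this follows by dropping conjuncts from the repainting event's description.
(e) Not entailed — Lin watched the note, not the crate; the crate belongs to the filling event.

(a), (b), (d)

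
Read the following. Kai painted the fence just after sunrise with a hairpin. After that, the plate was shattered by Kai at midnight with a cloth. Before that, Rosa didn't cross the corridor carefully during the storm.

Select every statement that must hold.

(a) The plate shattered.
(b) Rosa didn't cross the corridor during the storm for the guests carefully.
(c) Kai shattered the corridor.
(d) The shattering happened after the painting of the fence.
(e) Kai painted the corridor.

(a), (b), (d)

(a) Entailed — 'Kai shattered the plate' is causative; it entails the inchoative 'the plate shattered'.
(b) Entailed — under negation, adding a further restriction is entailed: if no such crossing event occurred, none occurred for the guests either.
(c) Not entailed — Kai shattered the plate, not the corridor; the corridor belongs to the crossing event.
(d) Entailed — the narrative places the painting before the shattering.
(e) Not entailed — Kai painted the fence, not the corridor; the corridor belongs to the crossing event.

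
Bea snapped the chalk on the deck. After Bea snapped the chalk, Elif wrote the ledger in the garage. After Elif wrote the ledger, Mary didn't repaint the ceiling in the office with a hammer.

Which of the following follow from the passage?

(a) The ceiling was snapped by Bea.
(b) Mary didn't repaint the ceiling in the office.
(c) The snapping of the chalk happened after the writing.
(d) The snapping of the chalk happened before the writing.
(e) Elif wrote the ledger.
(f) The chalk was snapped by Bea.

(d), (e), (f)

(a) Not entailed — Bea snapped the chalk, not the ceiling; the ceiling belongs to the repainting event.
(b) Not entailed — dropping 'with a hammer' under negation is not valid — the original leaves open that Mary repainted the ceiling some other way.
(c) Not entailed — the narrative places the snapping before the writing, not after.
(d) Entailed — the narrative places the snapping before the writing.
(e) Entailed — dropping 'in the garage' leaves a sub-description the original still satisfies.
(f) Entailed — the original entails any weakening of itself; this just drops 'on the deck'.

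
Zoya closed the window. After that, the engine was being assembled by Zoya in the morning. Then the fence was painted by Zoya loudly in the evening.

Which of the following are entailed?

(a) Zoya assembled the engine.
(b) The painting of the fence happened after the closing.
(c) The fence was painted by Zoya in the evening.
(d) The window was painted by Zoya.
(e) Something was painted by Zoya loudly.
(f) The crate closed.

(a) Not entailed — 'was assembling' is progressive on an accomplishment; it does not entail the completed 'assembled'.
(b) Entailed — the narrative places the closing before the painting.
(c) Entailed — every conjunct here is already in the original painting event.
(d) Not entailed — Zoya painted the fence, not the window; the window belongs to the closing event.
(e) Entailed — the original entails any weakening of itself; this just drops 'in the evening' and generalizes the patient.
(f) Not entailed — the window is what closed, not the crate.

(b), (c), (e)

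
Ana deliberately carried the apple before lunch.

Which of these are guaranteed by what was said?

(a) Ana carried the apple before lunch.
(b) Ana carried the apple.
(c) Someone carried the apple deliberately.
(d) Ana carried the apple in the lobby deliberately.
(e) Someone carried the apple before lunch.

(a), (b), (c), (e)

(a) Entailed — the original entails any weakening of itself; this just drops 'deliberately'.
(b) Entailed — the original entails any weakening of itself; this just drops 'deliberately', 'before lunch'.
(c) Entailed — this follows by dropping conjuncts from the carrying event's description.
(d) Not entailed — 'in the lobby' adds information not in the original event.
(e) Entailed — the original entails any weakening of itself; this just drops 'deliberately' and generalizes the agent.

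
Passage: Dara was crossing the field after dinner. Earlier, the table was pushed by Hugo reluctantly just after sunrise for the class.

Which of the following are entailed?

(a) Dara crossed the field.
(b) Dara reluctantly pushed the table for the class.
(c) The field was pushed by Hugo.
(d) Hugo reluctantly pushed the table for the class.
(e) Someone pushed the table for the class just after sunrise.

(a) Not entailed — 'was crossing' is progressive on an accomplishment; it does not entail the completed 'crossed'.
(b) Not entailed — the passage has Hugo pushing the table, not Dara.
(c) Not entailed — Hugo pushed the table, not the field; the field belongs to the crossing event.
(d) Entailed — this follows by dropping conjuncts from the pushing event's description.
(e) Entailed — this follows by dropping conjuncts from the pushing event's description.

(d), (e)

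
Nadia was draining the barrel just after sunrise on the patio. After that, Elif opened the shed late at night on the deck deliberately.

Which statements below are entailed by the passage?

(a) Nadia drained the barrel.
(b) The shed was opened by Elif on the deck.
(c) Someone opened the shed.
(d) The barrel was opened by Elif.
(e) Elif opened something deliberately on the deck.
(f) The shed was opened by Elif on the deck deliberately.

(b), (c), (e), (f)

(a) Not entailed — 'was draining' is progressive on an accomplishment; it does not entail the completed 'drained'.
(b) Entailed — dropping 'late at night', 'deliberately' leaves a sub-description the original still satisfies.
(c) Entailed — this follows by dropping conjuncts from the opening event's description.
(d) Not entailed — Elif opened the shed, not the barrel; the barrel belongs to the draining event.
(e) Entailed — this follows by dropping conjuncts from the opening event's description.
(f) Entailed — every conjunct here is already in the original opening event.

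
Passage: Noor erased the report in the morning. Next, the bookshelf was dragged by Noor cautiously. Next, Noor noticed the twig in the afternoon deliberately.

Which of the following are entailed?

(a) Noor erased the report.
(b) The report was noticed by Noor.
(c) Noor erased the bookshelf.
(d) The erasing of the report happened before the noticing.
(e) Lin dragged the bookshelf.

(a) Entailed — this follows by dropping conjuncts from the erasing event's description.
(b) Not entailed — Noor noticed the twig, not the report; the report belongs to the erasing event.
(c) Not entailed — Noor erased the report, not the bookshelf; the bookshelf belongs to the dragging event.
(d) Entailed — the narrative places the erasing before the noticing.
(e) Not entailed — the passage has Noor dragging the bookshelf, not Lin.

(a), (d)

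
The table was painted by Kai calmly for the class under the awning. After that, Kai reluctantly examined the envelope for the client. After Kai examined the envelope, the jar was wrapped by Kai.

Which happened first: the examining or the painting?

the painting

The connectives place the painting before the examining.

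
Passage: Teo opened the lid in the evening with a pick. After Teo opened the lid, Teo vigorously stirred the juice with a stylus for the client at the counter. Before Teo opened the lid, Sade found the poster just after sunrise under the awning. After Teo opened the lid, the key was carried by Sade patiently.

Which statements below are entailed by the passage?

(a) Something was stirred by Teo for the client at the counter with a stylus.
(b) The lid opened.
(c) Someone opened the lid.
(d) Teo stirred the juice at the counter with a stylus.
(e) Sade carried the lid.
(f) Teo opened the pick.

(a), (b), (c), (d)

(a) Entailed — the original entails any weakening of itself; this just drops 'vigorously' and generalizes the patient.
(b) Entailed — 'Teo opened the lid' is causative; it entails the inchoative 'the lid opened'.
(c) Entailed — this follows by dropping conjuncts from the opening event's description.
(d) Entailed — every conjunct here is already in the original stirring event.
(e) Not entailed — Sade carried the key, not the lid; the lid belongs to the opening event.
(f) Not entailed — the pick is the instrument, not what was opened.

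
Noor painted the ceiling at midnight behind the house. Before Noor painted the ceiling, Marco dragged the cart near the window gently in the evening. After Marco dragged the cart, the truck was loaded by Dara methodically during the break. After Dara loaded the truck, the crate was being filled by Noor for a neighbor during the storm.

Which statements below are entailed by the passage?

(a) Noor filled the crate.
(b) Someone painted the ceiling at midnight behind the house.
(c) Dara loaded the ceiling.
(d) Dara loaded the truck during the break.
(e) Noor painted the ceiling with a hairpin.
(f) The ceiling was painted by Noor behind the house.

(b), (d), (f)

(a) Not entailed — 'was filling' is progressive on an accomplishment; it does not entail the completed 'filled'.
(b) Entailed — generalizing the agent leaves a sub-description the original still satisfies.
(c) Not entailed — Dara loaded the truck, not the ceiling; the ceiling belongs to the painting event.
(d) Entailed — dropping 'methodically' leaves a sub-description the original still satisfies.
(e) Not entailed — 'with a hairpin' adds information not in the original event.
(f) Entailed — this follows by dropping conjuncts from the painting event's description.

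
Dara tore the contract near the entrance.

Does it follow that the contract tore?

yes

'Dara tore the contract' is the causative; it entails the inchoative 'the contract tore'.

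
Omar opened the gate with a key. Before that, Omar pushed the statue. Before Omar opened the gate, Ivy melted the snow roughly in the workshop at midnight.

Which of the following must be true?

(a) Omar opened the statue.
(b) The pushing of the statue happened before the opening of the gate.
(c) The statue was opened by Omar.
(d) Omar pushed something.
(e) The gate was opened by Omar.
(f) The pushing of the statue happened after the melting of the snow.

(b), (d), (e)

(a) Not entailed — Omar opened the gate, not the statue; the statue belongs to the pushing event.
(b) Entailed — the narrative places the pushing before the opening.
(c) Not entailed — Omar opened the gate, not the statue; the statue belongs to the pushing event.
(d) Entailed — generalizing the patient leaves a sub-description the original still satisfies.
(e) Entailed — every conjunct here is already in the original opening event.
(f) Not entailed — the narrative doesn't order the melting relative to the pushing.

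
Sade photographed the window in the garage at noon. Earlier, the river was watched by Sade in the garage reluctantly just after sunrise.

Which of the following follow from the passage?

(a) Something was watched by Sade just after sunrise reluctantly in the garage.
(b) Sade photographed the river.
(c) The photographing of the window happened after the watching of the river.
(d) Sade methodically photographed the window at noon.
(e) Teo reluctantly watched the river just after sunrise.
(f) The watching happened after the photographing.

(a), (c)

(a) Entailed — every conjunct here is already in the original watching event.
(b) Not entailed — Sade photographed the window, not the river; the river belongs to the watching event.
(c) Entailed — the narrative places the watching before the photographing.
(d) Not entailed — 'methodically' adds information not in the original event.
(e) Not entailed — the passage has Sade watching the river, not Teo.
(f) Not entailed — the narrative places the watching before the photographing, not after.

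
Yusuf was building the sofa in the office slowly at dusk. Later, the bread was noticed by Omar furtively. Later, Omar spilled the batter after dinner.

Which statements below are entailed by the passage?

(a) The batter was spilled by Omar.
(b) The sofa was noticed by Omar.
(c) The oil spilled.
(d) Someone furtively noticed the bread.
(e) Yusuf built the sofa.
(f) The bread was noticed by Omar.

(a) Entailed — this follows by dropping conjuncts from the spilling event's description.
(b) Not entailed — Omar noticed the bread, not the sofa; the sofa belongs to the building event.
(c) Not entailed — the batter is what spilled, not the oil.
(d) Entailed — every conjunct here is already in the original noticing event.
(e) Not entailed — 'was building' is progressive on an accomplishment; it does not entail the completed 'built'.
(f) Entailed — every conjunct here is already in the original noticing event.

(a), (d), (f)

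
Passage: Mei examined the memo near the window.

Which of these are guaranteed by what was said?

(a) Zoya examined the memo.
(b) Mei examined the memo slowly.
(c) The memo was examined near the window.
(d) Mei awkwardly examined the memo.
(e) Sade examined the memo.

(a) Not entailed — the passage has Mei examining the memo, not Zoya.
(b) Not entailed — 'slowly' adds information not in the original event.
(c) Entailed — the original entails any weakening of itself; this just generalizes the agent.
(d) Not entailed — 'awkwardly' adds information not in the original event.
(e) Not entailed — the passage has Mei examining the memo, not Sade.

(c)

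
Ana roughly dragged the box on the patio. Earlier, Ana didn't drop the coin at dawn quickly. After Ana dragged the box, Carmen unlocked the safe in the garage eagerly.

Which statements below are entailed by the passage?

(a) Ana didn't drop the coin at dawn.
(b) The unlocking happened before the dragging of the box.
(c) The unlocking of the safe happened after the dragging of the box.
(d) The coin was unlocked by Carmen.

(c)

(a) Not entailed — dropping 'quickly' under negation is not valid — the original leaves open that Ana dropped the coin some other way.
(b) Not entailed — the narrative places the dragging before the unlocking, not after.
(c) Entailed — the narrative places the dragging before the unlocking.
(d) Not entailed — Carmen unlocked the safe, not the coin; the coin belongs to the dropping event.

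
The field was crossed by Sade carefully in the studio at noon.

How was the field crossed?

'carefully' marks the manner of the crossing event.

carefully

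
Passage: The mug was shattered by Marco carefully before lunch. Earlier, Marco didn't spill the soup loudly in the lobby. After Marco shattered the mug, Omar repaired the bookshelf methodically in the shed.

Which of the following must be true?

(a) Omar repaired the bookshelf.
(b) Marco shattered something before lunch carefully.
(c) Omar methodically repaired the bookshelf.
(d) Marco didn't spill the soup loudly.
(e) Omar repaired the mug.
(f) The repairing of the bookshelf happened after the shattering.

(a), (b), (c), (f)

(a) Entailed — the original entails any weakening of itself; this just drops 'in the shed', 'methodically'.
(b) Entailed — every conjunct here is already in the original shattering event.
(c) Entailed — every conjunct here is already in the original repairing event.
(d) Not entailed — dropping 'in the lobby' under negation is not valid — the original leaves open that Marco spilled the soup some other way.
(e) Not entailed — Omar repaired the bookshelf, not the mug; the mug belongs to the shattering event.
(f) Entailed — the narrative places the shattering before the repairing.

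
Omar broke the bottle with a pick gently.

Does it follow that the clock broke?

Nothing is said about any clock; only the bottle is affected.

no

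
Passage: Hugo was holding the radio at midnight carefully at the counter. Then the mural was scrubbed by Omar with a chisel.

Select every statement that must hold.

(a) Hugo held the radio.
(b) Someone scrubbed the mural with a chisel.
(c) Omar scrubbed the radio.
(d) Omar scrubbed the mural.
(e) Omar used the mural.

(a) Entailed — 'hold' is an activity; 'was holding' entails that some holding happened, so 'held' holds.
(b) Entailed — the original entails any weakening of itself; this just generalizes the agent.
(c) Not entailed — Omar scrubbed the mural, not the radio; the radio belongs to the holding event.
(d) Entailed — the original entails any weakening of itself; this just drops 'with a chisel'.
(e) Not entailed — the mural is the patient, not an instrument — Omar used a chisel.

(a), (b), (d)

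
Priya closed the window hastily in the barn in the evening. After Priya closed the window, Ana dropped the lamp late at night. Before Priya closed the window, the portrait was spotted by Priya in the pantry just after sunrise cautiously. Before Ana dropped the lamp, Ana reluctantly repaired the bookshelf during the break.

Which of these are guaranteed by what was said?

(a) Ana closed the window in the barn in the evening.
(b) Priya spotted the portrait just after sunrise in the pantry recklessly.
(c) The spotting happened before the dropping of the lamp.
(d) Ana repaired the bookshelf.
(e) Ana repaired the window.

(c), (d)

(a) Not entailed — the passage has Priya closing the window, not Ana.
(b) Not entailed — 'recklessly' adds a manner not in (and inconsistent with) the original.
(c) Entailed — the narrative places the spotting before the dropping.
(d) Entailed — the original entails any weakening of itself; this just drops 'during the break', 'reluctantly'.
(e) Not entailed — Ana repaired the bookshelf, not the window; the window belongs to the closing event.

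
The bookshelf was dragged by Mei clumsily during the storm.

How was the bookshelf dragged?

'clumsily' marks the manner of the dragging event.

clumsily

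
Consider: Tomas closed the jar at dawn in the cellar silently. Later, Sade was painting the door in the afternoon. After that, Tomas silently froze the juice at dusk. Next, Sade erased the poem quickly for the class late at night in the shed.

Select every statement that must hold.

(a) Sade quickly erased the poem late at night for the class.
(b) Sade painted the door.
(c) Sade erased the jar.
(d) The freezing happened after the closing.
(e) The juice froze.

(a) Entailed — the original entails any weakening of itself; this just drops 'in the shed'.
(b) Not entailed — 'was painting' is progressive on an accomplishment; it does not entail the completed 'painted'.
(c) Not entailed — Sade erased the poem, not the jar; the jar belongs to the closing event.
(d) Entailed — the narrative places the closing before the freezing.
(e) Entailed — 'Tomas froze the juice' is causative; it entails the inchoative 'the juice froze'.

(a), (d), (e)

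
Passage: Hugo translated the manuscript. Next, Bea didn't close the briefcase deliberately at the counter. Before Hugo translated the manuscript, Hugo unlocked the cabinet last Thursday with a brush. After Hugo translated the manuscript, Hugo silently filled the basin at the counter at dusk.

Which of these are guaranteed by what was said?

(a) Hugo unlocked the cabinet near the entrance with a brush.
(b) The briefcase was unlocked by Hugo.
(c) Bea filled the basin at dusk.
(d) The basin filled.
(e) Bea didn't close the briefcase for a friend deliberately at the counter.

(a) Not entailed — 'near the entrance' adds information not in the original event.
(b) Not entailed — Hugo unlocked the cabinet, not the briefcase; the briefcase belongs to the closing event.
(c) Not entailed — the passage has Hugo filling the basin, not Bea.
(d) Entailed — 'Hugo filled the basin' is causative; it entails the inchoative 'the basin filled'.
(e) Entailed — under negation, adding a further restriction is entailed: if no such closing event occurred, none occurred for a friend either.

(d), (e)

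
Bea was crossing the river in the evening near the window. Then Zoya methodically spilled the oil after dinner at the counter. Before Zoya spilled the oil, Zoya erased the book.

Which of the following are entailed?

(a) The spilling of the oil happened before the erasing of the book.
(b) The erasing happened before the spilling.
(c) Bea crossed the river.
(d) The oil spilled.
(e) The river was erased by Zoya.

(a) Not entailed — the narrative places the erasing before the spilling, not after.
(b) Entailed — the narrative places the erasing before the spilling.
(c) Not entailed — 'was crossing' is progressive on an accomplishment; it does not entail the completed 'crossed'.
(d) Entailed — 'Zoya spilled the oil' is causative; it entails the inchoative 'the oil spilled'.
(e) Not entailed — Zoya erased the book, not the river; the river belongs to the crossing event.

(b), (d)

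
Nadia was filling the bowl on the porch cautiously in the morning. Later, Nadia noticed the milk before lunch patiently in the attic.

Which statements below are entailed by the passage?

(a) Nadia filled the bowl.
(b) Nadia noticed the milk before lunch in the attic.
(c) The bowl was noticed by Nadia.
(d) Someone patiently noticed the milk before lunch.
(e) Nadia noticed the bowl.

(b), (d)

(a) Not entailed — 'was filling' is progressive on an accomplishment; it does not entail the completed 'filled'.
(b) Entailed — dropping 'patiently' leaves a sub-description the original still satisfies.
(c) Not entailed — Nadia noticed the milk, not the bowl; the bowl belongs to the filling event.
(d) Entailed — this follows by dropping conjuncts from the noticing event's description.
(e) Not entailed — Nadia noticed the milk, not the bowl; the bowl belongs to the filling event.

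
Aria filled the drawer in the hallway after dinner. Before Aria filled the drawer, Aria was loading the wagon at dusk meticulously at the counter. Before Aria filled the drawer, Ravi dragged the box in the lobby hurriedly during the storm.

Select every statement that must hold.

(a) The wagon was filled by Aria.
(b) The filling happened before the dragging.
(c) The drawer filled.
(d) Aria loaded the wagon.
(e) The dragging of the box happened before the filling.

(a) Not entailed — Aria filled the drawer, not the wagon; the wagon belongs to the loading event.
(b) Not entailed — the narrative places the dragging before the filling, not after.
(c) Entailed — 'Aria filled the drawer' is causative; it entails the inchoative 'the drawer filled'.
(d) Not entailed — 'was loading' is progressive on an accomplishment; it does not entail the completed 'loaded'.
(e) Entailed — the narrative places the dragging before the filling.

(c), (e)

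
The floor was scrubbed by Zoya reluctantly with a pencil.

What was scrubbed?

'the floor' marks the patient of the scrubbing event.

the floor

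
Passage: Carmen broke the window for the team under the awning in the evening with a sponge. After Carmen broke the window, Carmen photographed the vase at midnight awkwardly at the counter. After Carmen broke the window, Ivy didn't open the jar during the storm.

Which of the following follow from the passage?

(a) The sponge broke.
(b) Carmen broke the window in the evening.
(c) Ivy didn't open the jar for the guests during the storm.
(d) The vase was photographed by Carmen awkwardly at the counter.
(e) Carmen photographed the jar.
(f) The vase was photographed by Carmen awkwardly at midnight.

(a) Not entailed — the window is what broke, not the sponge.
(b) Entailed — the original entails any weakening of itself; this just drops 'under the awning', 'with a sponge', 'for the team'.
(c) Entailed — under negation, adding a further restriction is entailed: if no such opening event occurred, none occurred for the guests either.
(d) Entailed — the original entails any weakening of itself; this just drops 'at midnight'.
(e) Not entailed — Carmen photographed the vase, not the jar; the jar belongs to the opening event.
(f) Entailed — the original entails any weakening of itself; this just drops 'at the counter'.

(b), (c), (d), (f)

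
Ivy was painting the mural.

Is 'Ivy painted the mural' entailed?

no

'was painting' is progressive; for an accomplishment like 'paint the mural', it doesn't entail completion.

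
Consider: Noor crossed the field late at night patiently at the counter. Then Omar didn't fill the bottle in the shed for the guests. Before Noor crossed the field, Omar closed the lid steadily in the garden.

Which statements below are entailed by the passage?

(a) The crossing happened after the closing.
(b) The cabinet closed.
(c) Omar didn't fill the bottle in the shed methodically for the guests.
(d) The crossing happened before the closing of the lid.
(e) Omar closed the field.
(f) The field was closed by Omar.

(a), (c)

(a) Entailed — the narrative places the closing before the crossing.
(b) Not entailed — the lid is what closed, not the cabinet.
(c) Entailed — under negation, adding a further restriction is entailed: if no such filling event occurred, none occurred methodically either.
(d) Not entailed — the narrative places the closing before the crossing, not after.
(e) Not entailed — Omar closed the lid, not the field; the field belongs to the crossing event.
(f) Not entailed — Omar closed the lid, not the field; the field belongs to the crossing event.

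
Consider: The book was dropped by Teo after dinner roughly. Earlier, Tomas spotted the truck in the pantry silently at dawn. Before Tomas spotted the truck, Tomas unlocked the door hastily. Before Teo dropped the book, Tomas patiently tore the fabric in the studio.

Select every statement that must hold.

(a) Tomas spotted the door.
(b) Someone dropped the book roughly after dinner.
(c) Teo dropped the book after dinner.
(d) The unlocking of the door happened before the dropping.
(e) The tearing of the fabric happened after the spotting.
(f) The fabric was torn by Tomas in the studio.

(b), (c), (d), (f)

(a) Not entailed — Tomas spotted the truck, not the door; the door belongs to the unlocking event.
(b) Entailed — generalizing the agent leaves a sub-description the original still satisfies.
(c) Entailed — every conjunct here is already in the original dropping event.
(d) Entailed — the narrative places the unlocking before the dropping.
(e) Not entailed — the narrative doesn't order the spotting relative to the tearing.
(f) Entailed — every conjunct here is already in the original tearing event.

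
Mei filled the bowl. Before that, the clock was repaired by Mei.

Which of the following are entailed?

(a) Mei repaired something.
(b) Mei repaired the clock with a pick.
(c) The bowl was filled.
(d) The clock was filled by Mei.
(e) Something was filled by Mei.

(a), (c), (e)

(a) Entailed — generalizing the patient leaves a sub-description the original still satisfies.
(b) Not entailed — 'with a pick' adds information not in the original event.
(c) Entailed — every conjunct here is already in the original filling event.
(d) Not entailed — Mei filled the bowl, not the clock; the clock belongs to the repairing event.
(e) Entailed — generalizing the patient leaves a sub-description the original still satisfies.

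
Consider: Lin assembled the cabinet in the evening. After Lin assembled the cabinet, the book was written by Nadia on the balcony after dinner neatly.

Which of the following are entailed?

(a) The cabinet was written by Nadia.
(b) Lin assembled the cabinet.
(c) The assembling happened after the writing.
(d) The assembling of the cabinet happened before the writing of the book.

(b), (d)

(a) Not entailed — Nadia wrote the book, not the cabinet; the cabinet belongs to the assembling event.
(b) Entailed — dropping 'in the evening' leaves a sub-description the original still satisfies.
(c) Not entailed — the narrative places the assembling before the writing, not after.
(d) Entailed — the narrative places the assembling before the writing.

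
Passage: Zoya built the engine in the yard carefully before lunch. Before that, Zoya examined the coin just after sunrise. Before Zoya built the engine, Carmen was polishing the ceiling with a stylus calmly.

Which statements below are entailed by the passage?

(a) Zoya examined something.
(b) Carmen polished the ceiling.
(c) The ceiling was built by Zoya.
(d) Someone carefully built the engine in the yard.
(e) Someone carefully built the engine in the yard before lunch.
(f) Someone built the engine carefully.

(a) Entailed — the original entails any weakening of itself; this just drops 'just after sunrise' and generalizes the patient.
(b) Entailed — 'polish' is an activity; 'was polishing' entails that some polishing happened, so 'polished' holds.
(c) Not entailed — Zoya built the engine, not the ceiling; the ceiling belongs to the polishing event.
(d) Entailed — dropping 'before lunch' and generalizing the agent leaves a sub-description the original still satisfies.
(e) Entailed — generalizing the agent leaves a sub-description the original still satisfies.
(f) Entailed — this follows by dropping conjuncts from the building event's description.

(a), (b), (d), (e), (f)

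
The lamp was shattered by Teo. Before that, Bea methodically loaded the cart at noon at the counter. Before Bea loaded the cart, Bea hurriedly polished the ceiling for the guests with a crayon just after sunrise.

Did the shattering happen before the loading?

no

The narrative orders the loading before the shattering.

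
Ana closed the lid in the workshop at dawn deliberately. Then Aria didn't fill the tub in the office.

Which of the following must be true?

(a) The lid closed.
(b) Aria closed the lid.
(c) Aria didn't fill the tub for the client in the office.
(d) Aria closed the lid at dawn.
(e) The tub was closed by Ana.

(a) Entailed — 'Ana closed the lid' is causative; it entails the inchoative 'the lid closed'.
(b) Not entailed — the passage has Ana closing the lid, not Aria.
(c) Entailed — under negation, adding a further restriction is entailed: if no such filling event occurred, none occurred for the client either.
(d) Not entailed — the passage has Ana closing the lid, not Aria.
(e) Not entailed — Ana closed the lid, not the tub; the tub belongs to the filling event.

(a), (c)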